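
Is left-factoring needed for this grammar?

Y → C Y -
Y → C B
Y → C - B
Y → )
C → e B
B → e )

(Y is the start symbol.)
Yes, Y has productions with common prefix 'C'

Left-factoring is needed when two productions for the same non-terminal
share a common prefix on the right-hand side.

Productions for Y:
  Y → C Y -
  Y → C B
  Y → C - B
  Y → )

Found common prefix 'C' in productions for Y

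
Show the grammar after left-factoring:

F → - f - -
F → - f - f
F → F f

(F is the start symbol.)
F → - f - F'
F' → -
F' → f
F → F f

Left-factoring transforms A → αβ₁ | αβ₂ into A → αA' and A' → β₁ | β₂
(α is the longest common prefix among the alternatives). Repeat until
no nonterminal has two alternatives with a common prefix.

Round 1: F has alternatives sharing prefix '- f -'. Introduce F': F → - f - F'
  Add: F' → -
  Add: F' → f

No remaining common prefixes — done.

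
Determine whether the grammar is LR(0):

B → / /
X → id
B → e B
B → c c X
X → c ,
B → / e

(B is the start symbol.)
Yes, the grammar is LR(0)

A grammar is LR(0) if no state in the canonical LR(0) collection has:
  - both a shift item (dot before a terminal) and a complete item (shift-reduce conflict), or
  - two or more complete items (reduce-reduce conflict; the accept item [B' → B .] counts as a complete item here).

Augment with B' → B and build the canonical LR(0) collection (I0 = CLOSURE({[B' → . B]}), then GOTO on every symbol after a dot until no new states appear). It has 13 states:
  I0: { [B → . / /], [B → . / e], [B → . c c X], [B → . e B], [B' → . B] }  — shift
  I1: { [B → / . /], [B → / . e] }  — shift
  I2: { [B' → B .] }  — accept
  I3: { [B → c . c X] }  — shift
  I4: { [B → . / /], [B → . / e], [B → . c c X], [B → . e B], [B → e . B] }  — shift
  I5: { [B → e B .] }  — reduce
  I6: { [B → c c . X], [X → . c ,], [X → . id] }  — shift
  I7: { [B → c c X .] }  — reduce
  I8: { [X → c . ,] }  — shift
  I9: { [X → id .] }  — reduce
  I10: { [X → c , .] }  — reduce
  I11: { [B → / / .] }  — reduce
  I12: { [B → / e .] }  — reduce

Every state is either a pure shift/goto state or contains exactly one complete item and nothing to shift — no conflicts. The grammar is LR(0).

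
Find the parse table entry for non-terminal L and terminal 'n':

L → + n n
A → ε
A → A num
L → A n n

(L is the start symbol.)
To find M[L, 'n'], we find productions for L where 'n' is in the predict set (PREDICT(N → α) = (FIRST(α) \ {ε}) ∪ (FOLLOW(N) if α ⇒* ε)).

Relevant sets:
  FIRST(A) = { 'num', ε }

L → + n n: PREDICT = { '+' }
L → A n n: PREDICT = { 'n', 'num' }
  'n' is in predict set, so this production goes in M[L, 'n']

M[L, 'n'] = L → A n n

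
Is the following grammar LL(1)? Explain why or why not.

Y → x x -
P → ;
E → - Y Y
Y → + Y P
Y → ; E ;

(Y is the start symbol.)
Yes, the grammar is LL(1).

A grammar is LL(1) if for each non-terminal N with multiple productions, the predict sets of those productions are pairwise disjoint, where PREDICT(N → α) = (FIRST(α) \ {ε}) ∪ (FOLLOW(N) if α ⇒* ε).

For Y:
  PREDICT(Y → x x '-') = { 'x' }
  PREDICT(Y → '+' Y P) = { '+' }
  PREDICT(Y → ';' E ';') = { ';' }
P, E have a single production, so nothing to check there.

All predict sets are disjoint. The grammar IS LL(1).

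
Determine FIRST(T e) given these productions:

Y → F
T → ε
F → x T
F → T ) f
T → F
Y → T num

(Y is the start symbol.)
{ ')', 'e', 'x' }

FIRST sets of the non-terminals involved (from the grammar, by fixed-point iteration):
  FIRST(T) = { ')', 'x', ε }

To compute FIRST(T e), process the symbols left to right:
Symbol T is a non-terminal. Add FIRST(T) \ {ε} = { ')', 'x' }
T is nullable (ε ∈ FIRST(T)), continue to the next symbol.
Symbol e is a terminal. Add 'e' and stop.
FIRST(T e) = { ')', 'e', 'x' }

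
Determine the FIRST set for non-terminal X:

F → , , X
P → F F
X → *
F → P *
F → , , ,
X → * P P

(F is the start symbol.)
{ '*' }

To compute FIRST(X), examine every production with X on the left-hand side, reading each right-hand side left to right until a non-nullable symbol is reached.

From X → *:
  - '*' is a terminal: add '*' and stop
From X → * P P:
  - '*' is a terminal: add '*' and stop

Collecting: FIRST(X) = { '*' }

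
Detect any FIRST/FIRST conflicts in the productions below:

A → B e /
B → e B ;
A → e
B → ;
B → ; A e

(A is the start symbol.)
Yes. A → B e '/' / A → e on { 'e' }; B → ';' / B → ';' A e on { ';' }

A FIRST/FIRST conflict occurs when two productions N → α and N → β for the same non-terminal have FIRST(α) ∩ FIRST(β) ≠ ∅ (with ε ∈ FIRST of a nullable right-hand side, so two nullable alternatives also conflict).

FIRST sets of the non-terminals at (or reachable through a nullable prefix from) the front of some alternative:
  FIRST(B) = { ';', 'e' }

Productions for A:
  A → B e /: FIRST = { ';', 'e' }
  A → e: FIRST = { 'e' }
Productions for B:
  B → e B ;: FIRST = { 'e' }
  B → ;: FIRST = { ';' }
  B → ; A e: FIRST = { ';' }

Conflict for A: A → B e / and A → e
  Overlap: { 'e' }
Conflict for B: B → ; and B → ; A e
  Overlap: { ';' }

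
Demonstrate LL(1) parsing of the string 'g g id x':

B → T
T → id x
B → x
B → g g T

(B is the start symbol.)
LL(1) parsing maintains a stack (initially the start symbol over $) and the input. At each step: if the stack top is a terminal, match it against the current input token; if it is a non-terminal N, replace it with the RHS of M[N, lookahead] (the unique production whose predict set contains the lookahead).

Stack is shown with the top on the left.

Stack    Input       Action
---------------------------
B $      g g id x $  output B → g g T
g g T $  g g id x $  match 'g'
g T $    g id x $    match 'g'
T $      id x $      output T → id x
id x $   id x $      match 'id'
x $      x $         match 'x'
$        $           accept

The string is accepted.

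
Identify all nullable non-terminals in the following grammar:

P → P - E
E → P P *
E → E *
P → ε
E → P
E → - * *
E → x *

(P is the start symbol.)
A non-terminal is nullable if it can derive ε (the empty string): either it has an ε-production, or it has a production whose right-hand side consists entirely of nullable non-terminals.

ε-productions: P → ε
So P is immediately nullable.
E → P: every symbol on the right is nullable, so E is nullable too.
Every non-terminal is now nullable.
Nullable = { 'E', 'P' }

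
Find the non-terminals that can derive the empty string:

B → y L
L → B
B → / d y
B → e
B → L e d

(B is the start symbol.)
None

There are no ε-productions, so no non-terminal can derive ε.
No non-terminals are nullable.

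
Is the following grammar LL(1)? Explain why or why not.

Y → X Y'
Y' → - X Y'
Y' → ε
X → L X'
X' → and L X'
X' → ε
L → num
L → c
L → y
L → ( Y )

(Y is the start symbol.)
Yes, the grammar is LL(1).

Relevant sets:
  FOLLOW(Y') = { $, ')' }
  FOLLOW(X') = { $, ')', '-' }

For Y':
  PREDICT(Y' → '-' X Y') = { '-' }
  PREDICT(Y' → ε) = { $, ')' }
For X':
  PREDICT(X' → and L X') = { 'and' }
  PREDICT(X' → ε) = { $, ')', '-' }
For L:
  PREDICT(L → num) = { 'num' }
  PREDICT(L → c) = { 'c' }
  PREDICT(L → y) = { 'y' }
  PREDICT(L → '(' Y ')') = { '(' }
Y, X have a single production, so nothing to check there.

All predict sets are disjoint. The grammar IS LL(1).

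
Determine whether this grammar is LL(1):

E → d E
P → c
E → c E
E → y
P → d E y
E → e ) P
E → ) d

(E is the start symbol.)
A grammar is LL(1) if for each non-terminal N with multiple productions, the predict sets of those productions are pairwise disjoint, where PREDICT(N → α) = (FIRST(α) \ {ε}) ∪ (FOLLOW(N) if α ⇒* ε).

For E:
  PREDICT(E → d E) = { 'd' }
  PREDICT(E → c E) = { 'c' }
  PREDICT(E → y) = { 'y' }
  PREDICT(E → e ')' P) = { 'e' }
  PREDICT(E → ')' d) = { ')' }
For P:
  PREDICT(P → c) = { 'c' }
  PREDICT(P → d E y) = { 'd' }

All predict sets are disjoint. The grammar IS LL(1).

Answer: Yes, the grammar is LL(1).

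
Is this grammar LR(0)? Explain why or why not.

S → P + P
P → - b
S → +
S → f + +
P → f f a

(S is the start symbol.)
Yes, the grammar is LR(0)

Augment with S' → S and build the canonical LR(0) collection (I0 = CLOSURE({[S' → . S]}), then GOTO on every symbol after a dot until no new states appear). It has 14 states:
  I0: { [P → . - b], [P → . f f a], [S → . +], [S → . P + P], [S → . f + +], [S' → . S] }  — shift
  I1: { [S → + .] }  — reduce
  I2: { [P → - . b] }  — shift
  I3: { [S → P . + P] }  — shift
  I4: { [S' → S .] }  — accept
  I5: { [P → f . f a], [S → f . + +] }  — shift
  I6: { [S → f + . +] }  — shift
  I7: { [P → f f . a] }  — shift
  I8: { [P → f f a .] }  — reduce
  I9: { [S → f + + .] }  — reduce
  I10: { [P → . - b], [P → . f f a], [S → P + . P] }  — shift
  I11: { [S → P + P .] }  — reduce
  I12: { [P → f . f a] }  — shift
  I13: { [P → - b .] }  — reduce

Every state is either a pure shift/goto state or contains exactly one complete item and nothing to shift — no conflicts. The grammar is LR(0).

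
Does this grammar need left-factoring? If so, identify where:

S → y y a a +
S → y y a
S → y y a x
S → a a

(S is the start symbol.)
Left-factoring is needed when two productions for the same non-terminal
share a common prefix on the right-hand side.

Productions for S:
  S → y y a a +
  S → y y a
  S → y y a x
  S → a a

Found common prefix 'y y a' in productions for S

Answer: Yes, S has productions with common prefix 'y y a'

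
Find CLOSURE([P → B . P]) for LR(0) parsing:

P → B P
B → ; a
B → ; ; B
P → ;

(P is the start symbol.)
To compute CLOSURE, for each item [A → α.Bβ] where B is a non-terminal, add [B → .γ] for all productions B → γ; repeat for the newly added items until nothing changes.

Start with: [P → B . P]
  [P → B . P] has the dot before P: add [P → . B P], [P → . ;]
  [P → . B P] has the dot before B: add [B → . ; a], [B → . ; ; B]
No further items can be added.

CLOSURE = { [B → . ; ; B], [B → . ; a], [P → . ;], [P → . B P], [P → B . P] }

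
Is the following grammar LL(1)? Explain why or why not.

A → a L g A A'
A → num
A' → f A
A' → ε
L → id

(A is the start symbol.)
A grammar is LL(1) if for each non-terminal N with multiple productions, the predict sets of those productions are pairwise disjoint, where PREDICT(N → α) = (FIRST(α) \ {ε}) ∪ (FOLLOW(N) if α ⇒* ε).

Relevant sets:
  FOLLOW(A') = { $, 'f' }

For A:
  PREDICT(A → a L g A A') = { 'a' }
  PREDICT(A → num) = { 'num' }
For A':
  PREDICT(A' → f A) = { 'f' }
  PREDICT(A' → ε) = { $, 'f' }
L has a single production, so nothing to check there.

Conflict found: Predict set conflict for A': { 'f' }
The grammar is NOT LL(1).

Answer: No. Predict set conflict for A': { 'f' }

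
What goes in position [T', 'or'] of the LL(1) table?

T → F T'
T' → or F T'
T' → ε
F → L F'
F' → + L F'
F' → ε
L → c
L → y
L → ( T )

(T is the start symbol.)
To find M[T', 'or'], we find productions for T' where 'or' is in the predict set (PREDICT(N → α) = (FIRST(α) \ {ε}) ∪ (FOLLOW(N) if α ⇒* ε)).

Relevant sets:
  FOLLOW(T') = { $, ')' }

T' → or F T': PREDICT = { 'or' }
  'or' is in predict set, so this production goes in M[T', 'or']
T' → ε: PREDICT = { $, ')' }

M[T', 'or'] = T' → or F T'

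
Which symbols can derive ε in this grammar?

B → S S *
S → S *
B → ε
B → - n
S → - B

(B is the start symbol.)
{ 'B' }

A non-terminal is nullable if it can derive ε (the empty string): either it has an ε-production, or it has a production whose right-hand side consists entirely of nullable non-terminals.

ε-productions: B → ε
So B is immediately nullable.
No further non-terminal can be added: every production for the remaining non-terminals contains a terminal or a non-nullable non-terminal.
Nullable = { 'B' }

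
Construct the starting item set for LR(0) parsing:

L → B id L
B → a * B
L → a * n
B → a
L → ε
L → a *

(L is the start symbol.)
First, augment the grammar with L' → L
I₀ = CLOSURE({ [L' → . L] }):
  [L' → . L] has the dot before L: add [L → . B id L], [L → . a * n], [L → .], [L → . a *]
  [L → . B id L] has the dot before B: add [B → . a * B], [B → . a]
No further items can be added.

I₀ = { [B → . a * B], [B → . a], [L → . B id L], [L → . a * n], [L → . a *], [L → .], [L' → . L] }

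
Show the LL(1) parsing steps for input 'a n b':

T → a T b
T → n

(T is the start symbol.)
LL(1) parsing maintains a stack (initially the start symbol over $) and the input. At each step: if the stack top is a terminal, match it against the current input token; if it is a non-terminal N, replace it with the RHS of M[N, lookahead] (the unique production whose predict set contains the lookahead).

Stack is shown with the top on the left.

Stack    Input    Action
------------------------
T $      a n b $  output T → a T b
a T b $  a n b $  match 'a'
T b $    n b $    output T → n
n b $    n b $    match 'n'
b $      b $      match 'b'
$        $        accept

The string is accepted.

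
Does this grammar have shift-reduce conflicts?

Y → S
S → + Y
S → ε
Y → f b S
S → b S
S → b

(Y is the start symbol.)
A shift-reduce conflict occurs when an LR(0) state has both:
  - a complete (reduce) item [A → α .] (dot at the end), and
  - a shift item [B → β . c γ] (dot before a terminal).

Augment with Y' → Y and build the canonical LR(0) collection (I0 = CLOSURE({[Y' → . Y]}), then GOTO on every symbol after a dot until no new states appear). It has 10 states:
  I0: { [S → . + Y], [S → . b S], [S → . b], [S → .], [Y → . S], [Y → . f b S], [Y' → . Y] }  — shift, reduce
  I1: { [S → + . Y], [S → . + Y], [S → . b S], [S → . b], [S → .], [Y → . S], [Y → . f b S] }  — shift, reduce
  I2: { [Y → S .] }  — reduce
  I3: { [Y' → Y .] }  — accept
  I4: { [S → . + Y], [S → . b S], [S → . b], [S → .], [S → b . S], [S → b .] }  — shift, 2 reduces
  I5: { [Y → f . b S] }  — shift
  I6: { [S → . + Y], [S → . b S], [S → . b], [S → .], [Y → f b . S] }  — shift, reduce
  I7: { [Y → f b S .] }  — reduce
  I8: { [S → b S .] }  — reduce
  I9: { [S → + Y .] }  — reduce

I0 contains reduce item [S → .] and shift items [S → . + Y], [S → . b], [S → . b S], [Y → . f b S] — shift-reduce conflict.
I1 contains reduce item [S → .] and shift items [S → . + Y], [S → . b], [S → . b S], [Y → . f b S] — shift-reduce conflict.
I4 contains reduce items [S → .], [S → b .] and shift items [S → . + Y], [S → . b], [S → . b S] — shift-reduce conflict.
I6 contains reduce item [S → .] and shift items [S → . + Y], [S → . b], [S → . b S] — shift-reduce conflict.

Answer: Yes — I0: [S → .] vs [S → . + Y]; I1: [S → .] vs [S → . + Y]; I4: [S → .] vs [S → . + Y]; I6: [S → .] vs [S → . + Y]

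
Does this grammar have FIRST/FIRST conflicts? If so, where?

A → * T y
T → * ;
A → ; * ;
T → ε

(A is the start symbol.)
No FIRST/FIRST conflicts.

Productions for A:
  A → * T y: FIRST = { '*' }
  A → ; * ;: FIRST = { ';' }
Productions for T:
  T → * ;: FIRST = { '*' }
  T → ε: FIRST = { ε }

All alternatives of each non-terminal have pairwise disjoint FIRST sets.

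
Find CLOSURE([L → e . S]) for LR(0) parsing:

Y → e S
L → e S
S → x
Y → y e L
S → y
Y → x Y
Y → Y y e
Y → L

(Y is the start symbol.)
{ [L → e . S], [S → . x], [S → . y] }

Start with: [L → e . S]
  [L → e . S] has the dot before S: add [S → . x], [S → . y]
No further items can be added.

CLOSURE = { [L → e . S], [S → . x], [S → . y] }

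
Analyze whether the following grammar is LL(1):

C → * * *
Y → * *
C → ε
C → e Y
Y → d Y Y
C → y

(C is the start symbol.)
A grammar is LL(1) if for each non-terminal N with multiple productions, the predict sets of those productions are pairwise disjoint, where PREDICT(N → α) = (FIRST(α) \ {ε}) ∪ (FOLLOW(N) if α ⇒* ε).

Relevant sets:
  FOLLOW(C) = { $ }

For C:
  PREDICT(C → '*' '*' '*') = { '*' }
  PREDICT(C → ε) = { $ }
  PREDICT(C → e Y) = { 'e' }
  PREDICT(C → y) = { 'y' }
For Y:
  PREDICT(Y → '*' '*') = { '*' }
  PREDICT(Y → d Y Y) = { 'd' }

All predict sets are disjoint. The grammar IS LL(1).

Answer: Yes, the grammar is LL(1).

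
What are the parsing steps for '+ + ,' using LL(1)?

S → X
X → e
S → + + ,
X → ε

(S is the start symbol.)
LL(1) parsing maintains a stack (initially the start symbol over $) and the input. At each step: if the stack top is a terminal, match it against the current input token; if it is a non-terminal N, replace it with the RHS of M[N, lookahead] (the unique production whose predict set contains the lookahead).

Stack is shown with the top on the left.

Stack    Input    Action
------------------------
S $      + + , $  output S → + + ,
+ + , $  + + , $  match '+'
+ , $    + , $    match '+'
, $      , $      match ','
$        $        accept

The string is accepted.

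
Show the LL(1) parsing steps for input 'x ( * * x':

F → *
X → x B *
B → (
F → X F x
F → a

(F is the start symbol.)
Stack is shown with the top on the left.

Stack        Input        Action
--------------------------------
F $          x ( * * x $  output F → X F x
X F x $      x ( * * x $  output X → x B *
x B * F x $  x ( * * x $  match 'x'
B * F x $    ( * * x $    output B → (
( * F x $    ( * * x $    match '('
* F x $      * * x $      match '*'
F x $        * x $        output F → *
* x $        * x $        match '*'
x $          x $          match 'x'
$            $            accept

The string is accepted.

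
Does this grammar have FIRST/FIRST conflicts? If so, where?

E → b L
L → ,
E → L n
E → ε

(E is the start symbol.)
A FIRST/FIRST conflict occurs when two productions N → α and N → β for the same non-terminal have FIRST(α) ∩ FIRST(β) ≠ ∅ (with ε ∈ FIRST of a nullable right-hand side, so two nullable alternatives also conflict).

FIRST sets of the non-terminals at (or reachable through a nullable prefix from) the front of some alternative:
  FIRST(L) = { ',' }

Productions for E:
  E → b L: FIRST = { 'b' }
  E → L n: FIRST = { ',' }
  E → ε: FIRST = { ε }
L has only one production, so no FIRST/FIRST conflict is possible there.

All alternatives of each non-terminal have pairwise disjoint FIRST sets.

Answer: No FIRST/FIRST conflicts.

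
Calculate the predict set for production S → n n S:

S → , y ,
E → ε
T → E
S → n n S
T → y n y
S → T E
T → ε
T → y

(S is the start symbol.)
PREDICT(S → n n S) = (FIRST(RHS) \ {ε}) ∪ (FOLLOW(S) if ε ∈ FIRST(RHS), i.e. RHS ⇒* ε)
FIRST(n n S) = { 'n' }
ε ∉ FIRST(n n S), so FOLLOW(S) is not added.
PREDICT(S → n n S) = { 'n' }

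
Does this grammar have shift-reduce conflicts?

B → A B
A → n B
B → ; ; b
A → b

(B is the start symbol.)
A shift-reduce conflict occurs when an LR(0) state has both:
  - a complete (reduce) item [A → α .] (dot at the end), and
  - a shift item [B → β . c γ] (dot before a terminal).

Augment with B' → B and build the canonical LR(0) collection (I0 = CLOSURE({[B' → . B]}), then GOTO on every symbol after a dot until no new states appear). It has 10 states:
  I0: { [A → . b], [A → . n B], [B → . ; ; b], [B → . A B], [B' → . B] }  — shift
  I1: { [B → ; . ; b] }  — shift
  I2: { [A → . b], [A → . n B], [B → . ; ; b], [B → . A B], [B → A . B] }  — shift
  I3: { [B' → B .] }  — accept
  I4: { [A → b .] }  — reduce
  I5: { [A → . b], [A → . n B], [A → n . B], [B → . ; ; b], [B → . A B] }  — shift
  I6: { [A → n B .] }  — reduce
  I7: { [B → A B .] }  — reduce
  I8: { [B → ; ; . b] }  — shift
  I9: { [B → ; ; b .] }  — reduce

No state contains both a complete item and a shift item.

Answer: No shift-reduce conflicts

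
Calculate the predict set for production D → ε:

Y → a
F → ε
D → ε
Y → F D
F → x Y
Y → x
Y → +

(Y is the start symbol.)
{ $ }

PREDICT(D → ε) = (FIRST(RHS) \ {ε}) ∪ (FOLLOW(D) if ε ∈ FIRST(RHS), i.e. RHS ⇒* ε)
The right-hand side is ε (FIRST(ε) = { ε }), so the predict set is FOLLOW(D) = { $ }
PREDICT(D → ε) = { $ }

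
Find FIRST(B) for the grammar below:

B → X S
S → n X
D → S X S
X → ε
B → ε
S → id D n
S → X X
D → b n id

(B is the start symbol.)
{ 'id', 'n', ε }

FIRST sets of the other non-terminals involved (by the same procedure, iterated to a fixed point):
  FIRST(X) = { ε }
  FIRST(S) = { 'id', 'n', ε }

From B → X S:
  - X is a non-terminal: add FIRST(X) \ {ε} = { }
    X is nullable, so continue to the next symbol
  - S is a non-terminal: add FIRST(S) \ {ε} = { 'id', 'n' }
    S is nullable and nothing follows, so the whole right-hand side can vanish: ε ∈ FIRST(B)
From B → ε:
  - ε-production, so ε ∈ FIRST(B)

Collecting: FIRST(B) = { 'id', 'n', ε }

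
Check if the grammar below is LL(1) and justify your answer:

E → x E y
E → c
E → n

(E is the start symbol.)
A grammar is LL(1) if for each non-terminal N with multiple productions, the predict sets of those productions are pairwise disjoint, where PREDICT(N → α) = (FIRST(α) \ {ε}) ∪ (FOLLOW(N) if α ⇒* ε).

For E:
  PREDICT(E → x E y) = { 'x' }
  PREDICT(E → c) = { 'c' }
  PREDICT(E → n) = { 'n' }

All predict sets are disjoint. The grammar IS LL(1).

Answer: Yes, the grammar is LL(1).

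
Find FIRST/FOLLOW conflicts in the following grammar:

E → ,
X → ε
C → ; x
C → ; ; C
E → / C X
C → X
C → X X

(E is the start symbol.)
A FIRST/FOLLOW conflict occurs when a non-terminal N has a nullable alternative N → β (β ⇒* ε) and another alternative N → α with FIRST(α) ∩ FOLLOW(N) ≠ ∅: on such a lookahead the parser cannot decide between expanding α and letting N vanish via β.

Nullable non-terminals: C, X.
FIRST sets used below: FIRST(X) = { ε }

C: nullable alternative(s) C → X, C → X X; FOLLOW(C) = { $ }
  C → ; x: FIRST \ {ε} = { ';' } — disjoint from FOLLOW(C)
  C → ; ; C: FIRST \ {ε} = { ';' } — disjoint from FOLLOW(C)
  C → X: FIRST \ {ε} = { } — disjoint from FOLLOW(C)
  C → X X: FIRST \ {ε} = { } — disjoint from FOLLOW(C)
X has a nullable alternative but only one production, so nothing to check.

E has no nullable alternative, so no FIRST/FOLLOW check is needed there.

No FIRST/FOLLOW conflicts found.

Answer: No FIRST/FOLLOW conflicts.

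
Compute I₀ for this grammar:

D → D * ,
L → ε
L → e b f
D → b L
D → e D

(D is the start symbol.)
First, augment the grammar with D' → D
I₀ = CLOSURE({ [D' → . D] }):
  [D' → . D] has the dot before D: add [D → . D * ,], [D → . b L], [D → . e D]
No further items can be added.

I₀ = { [D → . D * ,], [D → . b L], [D → . e D], [D' → . D] }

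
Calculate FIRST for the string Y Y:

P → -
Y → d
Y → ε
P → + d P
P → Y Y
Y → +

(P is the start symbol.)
FIRST sets of the non-terminals involved (from the grammar, by fixed-point iteration):
  FIRST(Y) = { '+', 'd', ε }

To compute FIRST(Y Y), process the symbols left to right:
Symbol Y is a non-terminal. Add FIRST(Y) \ {ε} = { '+', 'd' }
Y is nullable (ε ∈ FIRST(Y)), continue to the next symbol.
Symbol Y is a non-terminal. Add FIRST(Y) \ {ε} = { '+', 'd' }
Y is nullable (ε ∈ FIRST(Y)), continue to the next symbol.
All symbols are nullable, so ε is in the result.
FIRST(Y Y) = { '+', 'd', ε }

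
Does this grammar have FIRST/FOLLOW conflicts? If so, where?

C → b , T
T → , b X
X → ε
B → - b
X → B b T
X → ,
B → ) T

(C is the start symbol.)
Nullable non-terminals: X.
FIRST sets used below: FIRST(B) = { ')', '-' }

X: nullable alternative(s) X → ε; FOLLOW(X) = { $, 'b' }
  X → ε: FIRST \ {ε} = { } — this is the only nullable alternative, skip
  X → B b T: FIRST \ {ε} = { ')', '-' } — disjoint from FOLLOW(X)
  X → ,: FIRST \ {ε} = { ',' } — disjoint from FOLLOW(X)

B, C, T have no nullable alternative, so no FIRST/FOLLOW check is needed there.

No FIRST/FOLLOW conflicts found.

Answer: No FIRST/FOLLOW conflicts.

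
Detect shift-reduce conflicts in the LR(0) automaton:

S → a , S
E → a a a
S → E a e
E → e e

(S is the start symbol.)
A shift-reduce conflict occurs when an LR(0) state has both:
  - a complete (reduce) item [A → α .] (dot at the end), and
  - a shift item [B → β . c γ] (dot before a terminal).

Augment with S' → S and build the canonical LR(0) collection (I0 = CLOSURE({[S' → . S]}), then GOTO on every symbol after a dot until no new states appear). It has 12 states:
  I0: { [E → . a a a], [E → . e e], [S → . E a e], [S → . a , S], [S' → . S] }  — shift
  I1: { [S → E . a e] }  — shift
  I2: { [S' → S .] }  — accept
  I3: { [E → a . a a], [S → a . , S] }  — shift
  I4: { [E → e . e] }  — shift
  I5: { [E → e e .] }  — reduce
  I6: { [E → . a a a], [E → . e e], [S → . E a e], [S → . a , S], [S → a , . S] }  — shift
  I7: { [E → a a . a] }  — shift
  I8: { [E → a a a .] }  — reduce
  I9: { [S → a , S .] }  — reduce
  I10: { [S → E a . e] }  — shift
  I11: { [S → E a e .] }  — reduce

No state contains both a complete item and a shift item.

Answer: No shift-reduce conflicts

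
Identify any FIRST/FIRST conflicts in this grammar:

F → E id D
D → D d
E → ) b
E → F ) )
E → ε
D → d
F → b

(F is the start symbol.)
Yes. F → E id D / F → b on { 'b' }; D → D d / D → d on { 'd' }; E → ')' b / E → F ')' ')' on { ')' }

FIRST sets of the non-terminals at (or reachable through a nullable prefix from) the front of some alternative:
  FIRST(E) = { ')', 'b', 'id', ε }
  FIRST(D) = { 'd' }
  FIRST(F) = { ')', 'b', 'id' }

Productions for F:
  F → E id D: FIRST = { ')', 'b', 'id' }
  F → b: FIRST = { 'b' }
Productions for D:
  D → D d: FIRST = { 'd' }
  D → d: FIRST = { 'd' }
Productions for E:
  E → ) b: FIRST = { ')' }
  E → F ) ): FIRST = { ')', 'b', 'id' }
  E → ε: FIRST = { ε }

Conflict for F: F → E id D and F → b
  Overlap: { 'b' }
Conflict for D: D → D d and D → d
  Overlap: { 'd' }
Conflict for E: E → ) b and E → F ) )
  Overlap: { ')' }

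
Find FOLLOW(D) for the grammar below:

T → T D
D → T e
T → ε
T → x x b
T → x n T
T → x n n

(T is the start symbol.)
To compute FOLLOW(D), find every occurrence of D on a right-hand side N → α D β: add FIRST(β) \ {ε}, and if β is empty or nullable also add FOLLOW(N). Iterate to a fixed point.

In T → T D: D is at the end, add FOLLOW(T)

The FOLLOW sets referred to above (computed the same way, to a fixed point):
  FOLLOW(T) = { $, 'e', 'x' }

Taking the union: FOLLOW(D) = { $, 'e', 'x' }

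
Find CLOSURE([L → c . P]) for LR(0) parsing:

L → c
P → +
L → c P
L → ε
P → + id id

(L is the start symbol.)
To compute CLOSURE, for each item [A → α.Bβ] where B is a non-terminal, add [B → .γ] for all productions B → γ; repeat for the newly added items until nothing changes.

Start with: [L → c . P]
  [L → c . P] has the dot before P: add [P → . +], [P → . + id id]
No further items can be added.

CLOSURE = { [L → c . P], [P → . + id id], [P → . +] }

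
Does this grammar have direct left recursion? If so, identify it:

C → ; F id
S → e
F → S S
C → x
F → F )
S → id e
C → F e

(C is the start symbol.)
Yes, F is left-recursive

Direct left recursion occurs when N → N α for some non-terminal N (the right-hand side begins with the left-hand side itself).

C → ; F id: starts with ';'
S → e: starts with e
F → S S: starts with S
C → x: starts with x
F → F ): LEFT RECURSIVE (starts with F)
S → id e: starts with id
C → F e: starts with F

The grammar has direct left recursion on: F.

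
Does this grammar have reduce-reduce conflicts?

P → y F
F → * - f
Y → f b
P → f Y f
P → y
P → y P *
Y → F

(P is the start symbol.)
No reduce-reduce conflicts

Augment with P' → P and build the canonical LR(0) collection (I0 = CLOSURE({[P' → . P]}), then GOTO on every symbol after a dot until no new states appear). It has 15 states:
  I0: { [P → . f Y f], [P → . y F], [P → . y P *], [P → . y], [P' → . P] }  — shift
  I1: { [P' → P .] }  — accept
  I2: { [F → . * - f], [P → f . Y f], [Y → . F], [Y → . f b] }  — shift
  I3: { [F → . * - f], [P → . f Y f], [P → . y F], [P → . y P *], [P → . y], [P → y . F], [P → y . P *], [P → y .] }  — shift, reduce
  I4: { [F → * . - f] }  — shift
  I5: { [P → y F .] }  — reduce
  I6: { [P → y P . *] }  — shift
  I7: { [P → y P * .] }  — reduce
  I8: { [F → * - . f] }  — shift
  I9: { [F → * - f .] }  — reduce
  I10: { [Y → F .] }  — reduce
  I11: { [P → f Y . f] }  — shift
  I12: { [Y → f . b] }  — shift
  I13: { [Y → f b .] }  — reduce
  I14: { [P → f Y f .] }  — reduce

No state contains more than one complete item.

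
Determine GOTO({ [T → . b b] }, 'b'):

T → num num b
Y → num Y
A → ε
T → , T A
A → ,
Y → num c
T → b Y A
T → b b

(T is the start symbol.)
{ [T → b . b] }

GOTO(I, 'b') = CLOSURE({ [A → αX.β] : [A → α.Xβ] ∈ I, X = 'b' })

Items with dot before 'b', with the dot advanced:
  [T → . b b] → [T → b . b]
Closure adds nothing (no advanced item has the dot before a non-terminal).

GOTO = { [T → b . b] }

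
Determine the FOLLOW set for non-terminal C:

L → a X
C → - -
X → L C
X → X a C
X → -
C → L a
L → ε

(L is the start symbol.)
To compute FOLLOW(C), find every occurrence of C on a right-hand side N → α C β: add FIRST(β) \ {ε}, and if β is empty or nullable also add FOLLOW(N). Iterate to a fixed point.

In X → L C: C is at the end, add FOLLOW(X)
In X → X a C: C is at the end, add FOLLOW(X)

The FOLLOW sets referred to above (computed the same way, to a fixed point):
  FOLLOW(X) = { $, '-', 'a' }

Taking the union: FOLLOW(C) = { $, '-', 'a' }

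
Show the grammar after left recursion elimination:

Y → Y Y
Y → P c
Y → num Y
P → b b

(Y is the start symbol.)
Y → P c Y'
Y → num Y Y'
Y' → Y Y'
Y' → ε
P → b b

Y is directly left-recursive. The standard transformation for
  A → A α₁ | ... | A α_m | β₁ | ... | β_n
is
  A  → β₁ A' | ... | β_n A'
  A' → α₁ A' | ... | α_m A' | ε

Y → P c becomes Y → P c Y'
Y → num Y becomes Y → num Y Y'
Y → Y Y becomes Y' → Y Y'
Add Y' → ε

Productions for other non-terminals are unchanged:
  P → b b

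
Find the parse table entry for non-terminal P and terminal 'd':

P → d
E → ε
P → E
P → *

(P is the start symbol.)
To find M[P, 'd'], we find productions for P where 'd' is in the predict set (PREDICT(N → α) = (FIRST(α) \ {ε}) ∪ (FOLLOW(N) if α ⇒* ε)).

Relevant sets:
  FIRST(E) = { ε }
  FOLLOW(P) = { $ }

P → d: PREDICT = { 'd' }
  'd' is in predict set, so this production goes in M[P, 'd']
P → E: PREDICT = { $ }
P → *: PREDICT = { '*' }

M[P, 'd'] = P → d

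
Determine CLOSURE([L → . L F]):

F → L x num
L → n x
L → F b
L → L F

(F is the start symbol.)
{ [F → . L x num], [L → . F b], [L → . L F], [L → . n x] }

Start with: [L → . L F]
  [L → . L F] has the dot before L: add [L → . n x], [L → . F b]
  [L → . F b] has the dot before F: add [F → . L x num]
No further items can be added.

CLOSURE = { [F → . L x num], [L → . F b], [L → . L F], [L → . n x] }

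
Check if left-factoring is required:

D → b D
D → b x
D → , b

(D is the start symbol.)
Yes, D has productions with common prefix 'b'

Left-factoring is needed when two productions for the same non-terminal
share a common prefix on the right-hand side.

Productions for D:
  D → b D
  D → b x
  D → , b

Found common prefix 'b' in productions for D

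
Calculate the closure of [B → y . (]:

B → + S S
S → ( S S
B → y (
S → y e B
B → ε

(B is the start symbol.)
{ [B → y . (] }

Start with: [B → y . (]
The dot precedes the terminal '(', so nothing is added.

CLOSURE = { [B → y . (] }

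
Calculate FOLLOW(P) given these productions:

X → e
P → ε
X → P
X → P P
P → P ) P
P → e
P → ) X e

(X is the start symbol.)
In X → P: P is at the end, add FOLLOW(X)
In X → P P: P is followed by P, add FIRST(P) \ {ε} = { ')', 'e' }
  P is nullable, so also add FOLLOW(X)
In X → P P: P is at the end, add FOLLOW(X)
In P → P ) P: P is followed by ')' P, add FIRST(')' P) \ {ε} = { ')' }
In P → P ) P: P is at the end; this adds FOLLOW(P) to itself — nothing new

The FOLLOW sets referred to above (computed the same way, to a fixed point):
  FOLLOW(X) = { $, 'e' }

Taking the union: FOLLOW(P) = { $, ')', 'e' }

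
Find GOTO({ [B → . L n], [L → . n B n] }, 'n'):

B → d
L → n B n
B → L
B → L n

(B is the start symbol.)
{ [B → . L n], [B → . L], [B → . d], [L → . n B n], [L → n . B n] }

GOTO(I, 'n') = CLOSURE({ [A → αX.β] : [A → α.Xβ] ∈ I, X = 'n' })

Items with dot before 'n', with the dot advanced:
  [L → . n B n] → [L → n . B n]
Closure of the advanced items:
  [L → n . B n] has the dot before B: add [B → . d], [B → . L], [B → . L n]
  [B → . L] has the dot before L: add [L → . n B n]

GOTO = { [B → . L n], [B → . L], [B → . d], [L → . n B n], [L → n . B n] }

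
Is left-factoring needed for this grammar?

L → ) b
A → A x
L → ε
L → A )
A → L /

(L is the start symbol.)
Left-factoring is needed when two productions for the same non-terminal
share a common prefix on the right-hand side.

Productions for L:
  L → ) b
  L → ε
  L → A )
Productions for A:
  A → A x
  A → L /

No common prefixes found.

Answer: No, left-factoring is not needed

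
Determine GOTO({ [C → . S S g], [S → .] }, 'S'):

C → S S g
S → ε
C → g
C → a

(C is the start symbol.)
GOTO(I, 'S') = CLOSURE({ [A → αX.β] : [A → α.Xβ] ∈ I, X = 'S' })

Items with dot before 'S', with the dot advanced:
  [C → . S S g] → [C → S . S g]
Closure of the advanced items:
  [C → S . S g] has the dot before S: add [S → .]

GOTO = { [C → S . S g], [S → .] }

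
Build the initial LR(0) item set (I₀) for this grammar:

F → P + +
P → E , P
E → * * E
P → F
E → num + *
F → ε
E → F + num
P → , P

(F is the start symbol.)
{ [E → . * * E], [E → . F + num], [E → . num + *], [F → . P + +], [F → .], [F' → . F], [P → . , P], [P → . E , P], [P → . F] }

First, augment the grammar with F' → F
I₀ = CLOSURE({ [F' → . F] }):
  [F' → . F] has the dot before F: add [F → . P + +], [F → .]
  [F → . P + +] has the dot before P: add [P → . E , P], [P → . F], [P → . , P]
  [P → . E , P] has the dot before E: add [E → . * * E], [E → . num + *], [E → . F + num]
No further items can be added.

I₀ = { [E → . * * E], [E → . F + num], [E → . num + *], [F → . P + +], [F → .], [F' → . F], [P → . , P], [P → . E , P], [P → . F] }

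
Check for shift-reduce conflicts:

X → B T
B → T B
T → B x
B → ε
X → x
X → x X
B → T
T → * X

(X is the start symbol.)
A shift-reduce conflict occurs when an LR(0) state has both:
  - a complete (reduce) item [A → α .] (dot at the end), and
  - a shift item [B → β . c γ] (dot before a terminal).

Augment with X' → X and build the canonical LR(0) collection (I0 = CLOSURE({[X' → . X]}), then GOTO on every symbol after a dot until no new states appear). It has 12 states:
  I0: { [B → . T B], [B → . T], [B → .], [T → . * X], [T → . B x], [X → . B T], [X → . x X], [X → . x], [X' → . X] }  — shift, reduce
  I1: { [B → . T B], [B → . T], [B → .], [T → * . X], [T → . * X], [T → . B x], [X → . B T], [X → . x X], [X → . x] }  — shift, reduce
  I2: { [B → . T B], [B → . T], [B → .], [T → . * X], [T → . B x], [T → B . x], [X → B . T] }  — shift, reduce
  I3: { [B → . T B], [B → . T], [B → .], [B → T . B], [B → T .], [T → . * X], [T → . B x] }  — shift, 2 reduces
  I4: { [X' → X .] }  — accept
  I5: { [B → . T B], [B → . T], [B → .], [T → . * X], [T → . B x], [X → . B T], [X → . x X], [X → . x], [X → x . X], [X → x .] }  — shift, 2 reduces
  I6: { [X → x X .] }  — reduce
  I7: { [B → T B .], [T → B . x] }  — shift, reduce
  I8: { [T → B x .] }  — reduce
  I9: { [T → B . x] }  — shift
  I10: { [B → . T B], [B → . T], [B → .], [B → T . B], [B → T .], [T → . * X], [T → . B x], [X → B T .] }  — shift, 3 reduces
  I11: { [T → * X .] }  — reduce

I0 contains reduce item [B → .] and shift items [T → . * X], [X → . x], [X → . x X] — shift-reduce conflict.
I1 contains reduce item [B → .] and shift items [T → . * X], [X → . x], [X → . x X] — shift-reduce conflict.
I2 contains reduce item [B → .] and shift items [T → . * X], [T → B . x] — shift-reduce conflict.
I3 contains reduce items [B → .], [B → T .] and shift item [T → . * X] — shift-reduce conflict.
I5 contains reduce items [B → .], [X → x .] and shift items [T → . * X], [X → . x], [X → . x X] — shift-reduce conflict.
I7 contains reduce item [B → T B .] and shift item [T → B . x] — shift-reduce conflict.
I10 contains reduce items [B → .], [B → T .], [X → B T .] and shift item [T → . * X] — shift-reduce conflict.

Answer: Yes — I0: [B → .] vs [T → . * X]; I1: [B → .] vs [T → . * X]; I2: [B → .] vs [T → . * X]; I3: [B → .] vs [T → . * X]; I5: [B → .] vs [T → . * X]; I7: [B → T B .] vs [T → B . x]; I10: [B → .] vs [T → . * X]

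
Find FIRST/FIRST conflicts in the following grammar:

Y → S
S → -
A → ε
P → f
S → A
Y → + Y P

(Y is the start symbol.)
No FIRST/FIRST conflicts.

FIRST sets of the non-terminals at (or reachable through a nullable prefix from) the front of some alternative:
  FIRST(S) = { '-', ε }
  FIRST(A) = { ε }

Productions for Y:
  Y → S: FIRST = { '-', ε }
  Y → + Y P: FIRST = { '+' }
Productions for S:
  S → -: FIRST = { '-' }
  S → A: FIRST = { ε }
A, P have only one production, so no FIRST/FIRST conflict is possible there.

All alternatives of each non-terminal have pairwise disjoint FIRST sets.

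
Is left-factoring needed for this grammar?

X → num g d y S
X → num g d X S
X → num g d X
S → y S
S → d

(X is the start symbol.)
Left-factoring is needed when two productions for the same non-terminal
share a common prefix on the right-hand side.

Productions for X:
  X → num g d y S
  X → num g d X S
  X → num g d X
Productions for S:
  S → y S
  S → d

Found common prefix 'num g d' in productions for X

Answer: Yes, X has productions with common prefix 'num g d'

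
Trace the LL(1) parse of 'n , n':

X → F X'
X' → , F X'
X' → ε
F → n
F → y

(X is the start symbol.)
LL(1) parsing maintains a stack (initially the start symbol over $) and the input. At each step: if the stack top is a terminal, match it against the current input token; if it is a non-terminal N, replace it with the RHS of M[N, lookahead] (the unique production whose predict set contains the lookahead).

Stack is shown with the top on the left.

Stack     Input    Action
-------------------------
X $       n , n $  output X → F X'
F X' $    n , n $  output F → n
n X' $    n , n $  match 'n'
X' $      , n $    output X' → , F X'
, F X' $  , n $    match ','
F X' $    n $      output F → n
n X' $    n $      match 'n'
X' $      $        output X' → ε
$         $        accept

The string is accepted.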